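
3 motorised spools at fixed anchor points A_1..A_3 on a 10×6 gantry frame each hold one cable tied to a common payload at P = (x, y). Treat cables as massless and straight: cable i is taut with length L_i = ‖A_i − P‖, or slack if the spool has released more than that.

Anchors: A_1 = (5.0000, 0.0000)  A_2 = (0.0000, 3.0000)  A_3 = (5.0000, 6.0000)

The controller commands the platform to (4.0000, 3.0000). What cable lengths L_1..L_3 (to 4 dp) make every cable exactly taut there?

(3.1623, 4.0000, 3.1623)

L_1 = √((5.0000−4.0000)² + (0.0000−3.0000)²) = 3.1623
L_2 = √((0.0000−4.0000)² + (3.0000−3.0000)²) = 4.0000
L_3 = √((5.0000−4.0000)² + (6.0000−3.0000)²) = 3.1623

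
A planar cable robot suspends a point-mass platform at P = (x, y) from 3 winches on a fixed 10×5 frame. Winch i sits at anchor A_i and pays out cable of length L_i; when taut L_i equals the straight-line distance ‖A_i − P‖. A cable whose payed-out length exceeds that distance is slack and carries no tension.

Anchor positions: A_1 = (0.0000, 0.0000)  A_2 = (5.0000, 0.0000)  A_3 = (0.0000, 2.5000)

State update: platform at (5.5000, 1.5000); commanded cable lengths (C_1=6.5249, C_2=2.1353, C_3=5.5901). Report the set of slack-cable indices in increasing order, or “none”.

1, 2

cable 1: √((-5.5000)²+(-1.5000)²)=5.7009, C_1=6.5249: slack
cable 2: √((-0.5000)²+(-1.5000)²)=1.5811, C_2=2.1353: slack
cable 3: √((-5.5000)²+(1.0000)²)=5.5902, C_3=5.5901: taut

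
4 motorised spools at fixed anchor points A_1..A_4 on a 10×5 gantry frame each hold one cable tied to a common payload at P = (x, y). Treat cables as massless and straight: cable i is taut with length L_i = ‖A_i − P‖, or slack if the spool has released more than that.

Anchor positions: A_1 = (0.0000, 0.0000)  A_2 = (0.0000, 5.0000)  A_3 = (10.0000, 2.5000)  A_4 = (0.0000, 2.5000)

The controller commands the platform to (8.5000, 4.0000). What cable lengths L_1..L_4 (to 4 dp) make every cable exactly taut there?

L_1: Δ = A_1−P = (-8.5000, -4.0000) → ‖Δ‖ = √88.2500 = 9.3941
L_2: Δ = A_2−P = (-8.5000, 1.0000) → ‖Δ‖ = √73.2500 = 8.5586
L_3: Δ = A_3−P = (1.5000, -1.5000) → ‖Δ‖ = √4.5000 = 2.1213
L_4: Δ = A_4−P = (-8.5000, -1.5000) → ‖Δ‖ = √74.5000 = 8.6313

(9.3941, 8.5586, 2.1213, 8.6313)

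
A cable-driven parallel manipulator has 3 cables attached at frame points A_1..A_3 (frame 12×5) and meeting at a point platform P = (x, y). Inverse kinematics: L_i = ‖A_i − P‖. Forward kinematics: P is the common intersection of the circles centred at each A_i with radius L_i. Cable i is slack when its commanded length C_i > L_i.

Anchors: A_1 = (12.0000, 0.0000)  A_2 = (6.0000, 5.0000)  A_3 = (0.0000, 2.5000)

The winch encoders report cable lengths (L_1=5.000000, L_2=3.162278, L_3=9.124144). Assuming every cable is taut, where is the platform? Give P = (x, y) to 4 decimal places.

(9.0000, 4.0000)

each cable: (A_i−P)·(A_i−P) = L_i²; let c_i = ‖A_i‖²−L_i²
c_1 = 144.0000+0.0000−25.0000 = 119.0000
row 1: 12.0000x − 10.0000y = 68.0000  (c_2=51.0000)
row 2: 24.0000x − 5.0000y = 196.0000  (c_3=-77.0000)
Cramer on rows 1–2 → x = 9.0000, y = 4.0000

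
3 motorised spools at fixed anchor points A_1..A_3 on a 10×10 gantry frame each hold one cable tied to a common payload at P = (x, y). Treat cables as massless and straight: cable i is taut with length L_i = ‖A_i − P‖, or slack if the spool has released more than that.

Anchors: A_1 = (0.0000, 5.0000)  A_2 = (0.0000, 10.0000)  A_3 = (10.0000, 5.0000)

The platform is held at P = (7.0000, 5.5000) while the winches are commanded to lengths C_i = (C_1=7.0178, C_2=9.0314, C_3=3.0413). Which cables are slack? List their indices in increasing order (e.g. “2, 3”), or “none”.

2

cable 1: √((-7.0000)²+(-0.5000)²)=7.0178, C_1=7.0178: taut
cable 2: √((-7.0000)²+(4.5000)²)=8.3217, C_2=9.0314: slack
cable 3: √((3.0000)²+(-0.5000)²)=3.0414, C_3=3.0413: taut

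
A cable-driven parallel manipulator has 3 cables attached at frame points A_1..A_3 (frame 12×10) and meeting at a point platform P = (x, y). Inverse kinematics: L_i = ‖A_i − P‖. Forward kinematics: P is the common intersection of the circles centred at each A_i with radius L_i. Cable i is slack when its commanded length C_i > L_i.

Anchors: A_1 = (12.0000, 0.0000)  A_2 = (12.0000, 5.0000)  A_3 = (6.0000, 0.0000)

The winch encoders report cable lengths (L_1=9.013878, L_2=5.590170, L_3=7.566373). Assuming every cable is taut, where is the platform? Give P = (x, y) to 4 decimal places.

(7.0000, 7.5000)

each cable: (A_i−P)·(A_i−P) = L_i²; let q_i = ‖A_i‖²−L_i²
q_1 = 144.0000+0.0000−81.2500 = 62.7500
row 1: 0.0000x − 10.0000y = -75.0000  (q_2=137.7500)
row 2: 12.0000x + 0.0000y = 84.0000  (q_3=-21.2500)
Cramer on rows 1–2 → x = 7.0000, y = 7.5000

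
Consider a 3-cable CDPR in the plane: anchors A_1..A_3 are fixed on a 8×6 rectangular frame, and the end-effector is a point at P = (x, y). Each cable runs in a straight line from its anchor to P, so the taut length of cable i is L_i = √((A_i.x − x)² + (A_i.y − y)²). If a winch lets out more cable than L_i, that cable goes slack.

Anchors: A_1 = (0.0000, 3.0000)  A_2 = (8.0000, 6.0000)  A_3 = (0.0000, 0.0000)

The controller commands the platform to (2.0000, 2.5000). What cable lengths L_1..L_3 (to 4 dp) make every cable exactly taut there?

(2.0616, 6.9462, 3.2016)

cable 1: Δx=-2.0000, Δy=0.5000; L_1 = √(Δx²+Δy²) = 2.0616
cable 2: Δx=6.0000, Δy=3.5000; L_2 = √(Δx²+Δy²) = 6.9462
cable 3: Δx=-2.0000, Δy=-2.5000; L_3 = √(Δx²+Δy²) = 3.2016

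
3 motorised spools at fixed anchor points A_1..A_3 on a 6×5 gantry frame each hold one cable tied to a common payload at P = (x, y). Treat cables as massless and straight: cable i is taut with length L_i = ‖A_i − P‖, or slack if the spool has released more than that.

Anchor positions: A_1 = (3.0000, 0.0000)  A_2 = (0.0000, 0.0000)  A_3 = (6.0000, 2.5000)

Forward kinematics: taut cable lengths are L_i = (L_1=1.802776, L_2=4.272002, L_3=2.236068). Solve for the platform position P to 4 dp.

each cable: (A_i−P)·(A_i−P) = L_i²; let k_i = ‖A_i‖²−L_i²
k_1 = 9.0000+0.0000−3.2500 = 5.7500
row 1: 6.0000x + 0.0000y = 24.0000  (k_2=-18.2500)
row 2: -6.0000x − 5.0000y = -31.5000  (k_3=37.2500)
Cramer on rows 1–2 → x = 4.0000, y = 1.5000

(4.0000, 1.5000)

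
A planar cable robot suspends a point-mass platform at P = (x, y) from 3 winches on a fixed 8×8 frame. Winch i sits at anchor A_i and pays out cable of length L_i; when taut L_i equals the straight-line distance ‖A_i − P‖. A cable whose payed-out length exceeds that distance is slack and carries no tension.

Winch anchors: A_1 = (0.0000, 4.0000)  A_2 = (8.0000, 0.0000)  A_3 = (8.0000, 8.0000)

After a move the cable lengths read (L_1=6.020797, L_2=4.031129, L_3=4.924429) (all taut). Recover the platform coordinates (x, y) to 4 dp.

each cable: (A_i−P)·(A_i−P) = L_i²; let k_i = ‖A_i‖²−L_i²
k_1 = 0.0000+16.0000−36.2500 = -20.2500
row 1: -16.0000x + 8.0000y = -68.0000  (k_2=47.7500)
row 2: -16.0000x − 8.0000y = -124.0000  (k_3=103.7500)
Cramer on rows 1–2 → x = 6.0000, y = 3.5000

(6.0000, 3.5000)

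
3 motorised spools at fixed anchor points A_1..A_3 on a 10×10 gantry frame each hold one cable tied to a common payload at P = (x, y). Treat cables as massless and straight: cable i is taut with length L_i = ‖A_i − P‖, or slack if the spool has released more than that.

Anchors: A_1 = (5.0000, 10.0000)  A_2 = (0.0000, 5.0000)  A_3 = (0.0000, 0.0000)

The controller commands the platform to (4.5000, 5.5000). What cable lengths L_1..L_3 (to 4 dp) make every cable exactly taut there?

(4.5277, 4.5277, 7.1063)

L_1: Δ = A_1−P = (0.5000, 4.5000) → ‖Δ‖ = √20.5000 = 4.5277
L_2: Δ = A_2−P = (-4.5000, -0.5000) → ‖Δ‖ = √20.5000 = 4.5277
L_3: Δ = A_3−P = (-4.5000, -5.5000) → ‖Δ‖ = √50.5000 = 7.1063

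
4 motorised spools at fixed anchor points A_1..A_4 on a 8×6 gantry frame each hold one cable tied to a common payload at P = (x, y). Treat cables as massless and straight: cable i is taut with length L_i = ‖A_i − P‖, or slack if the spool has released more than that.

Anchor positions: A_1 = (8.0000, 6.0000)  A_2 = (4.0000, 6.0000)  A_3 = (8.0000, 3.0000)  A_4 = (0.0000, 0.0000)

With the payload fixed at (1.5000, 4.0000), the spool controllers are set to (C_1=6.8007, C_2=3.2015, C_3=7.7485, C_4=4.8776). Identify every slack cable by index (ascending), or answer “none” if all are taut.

3, 4

cable 1: L_1 = ‖A_1−P‖ = 6.8007;  C_1 = 6.8007 → taut
cable 2: L_2 = ‖A_2−P‖ = 3.2016;  C_2 = 3.2015 → taut
cable 3: L_3 = ‖A_3−P‖ = 6.5765;  C_3 = 7.7485 → slack
cable 4: L_4 = ‖A_4−P‖ = 4.2720;  C_4 = 4.8776 → slack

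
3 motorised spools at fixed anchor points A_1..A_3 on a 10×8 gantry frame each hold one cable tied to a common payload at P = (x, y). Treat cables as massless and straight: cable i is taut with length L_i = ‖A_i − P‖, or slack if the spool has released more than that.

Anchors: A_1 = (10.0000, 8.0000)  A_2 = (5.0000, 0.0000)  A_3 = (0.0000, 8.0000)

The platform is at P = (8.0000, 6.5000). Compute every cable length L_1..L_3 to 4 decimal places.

L_1 = √((10.0000−8.0000)² + (8.0000−6.5000)²) = 2.5000
L_2 = √((5.0000−8.0000)² + (0.0000−6.5000)²) = 7.1589
L_3 = √((0.0000−8.0000)² + (8.0000−6.5000)²) = 8.1394

(2.5000, 7.1589, 8.1394)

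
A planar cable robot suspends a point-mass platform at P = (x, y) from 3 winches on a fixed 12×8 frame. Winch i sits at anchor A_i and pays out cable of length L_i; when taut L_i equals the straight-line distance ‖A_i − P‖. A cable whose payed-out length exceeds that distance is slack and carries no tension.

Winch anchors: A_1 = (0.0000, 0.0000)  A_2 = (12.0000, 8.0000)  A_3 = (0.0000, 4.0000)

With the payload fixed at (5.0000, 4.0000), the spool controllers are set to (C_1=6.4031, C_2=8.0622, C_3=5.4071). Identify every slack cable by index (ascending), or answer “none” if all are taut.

3

cable 1: √((-5.0000)²+(-4.0000)²)=6.4031, C_1=6.4031: taut
cable 2: √((7.0000)²+(4.0000)²)=8.0623, C_2=8.0622: taut
cable 3: √((-5.0000)²+(0.0000)²)=5.0000, C_3=5.4071: slack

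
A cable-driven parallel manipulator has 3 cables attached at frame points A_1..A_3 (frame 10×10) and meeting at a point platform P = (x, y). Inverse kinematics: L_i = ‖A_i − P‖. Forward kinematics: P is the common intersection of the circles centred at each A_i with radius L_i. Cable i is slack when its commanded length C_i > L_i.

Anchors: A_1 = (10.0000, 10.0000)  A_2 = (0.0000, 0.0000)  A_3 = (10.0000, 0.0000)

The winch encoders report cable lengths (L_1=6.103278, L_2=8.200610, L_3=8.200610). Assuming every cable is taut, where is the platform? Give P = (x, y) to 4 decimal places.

expand ‖A_i−P‖²=L_i² and subtract eq 1 (k_i ≔ ‖A_i‖²−L_i²)
k_1 = 100.0000+100.0000−37.2500 = 162.7500
eq1−eq2 → [20.0000  20.0000]·P = 230.0000
eq1−eq3 → [0.0000  20.0000]·P = 130.0000
2×2 solve → P = (5.0000, 6.5000)

(5.0000, 6.5000)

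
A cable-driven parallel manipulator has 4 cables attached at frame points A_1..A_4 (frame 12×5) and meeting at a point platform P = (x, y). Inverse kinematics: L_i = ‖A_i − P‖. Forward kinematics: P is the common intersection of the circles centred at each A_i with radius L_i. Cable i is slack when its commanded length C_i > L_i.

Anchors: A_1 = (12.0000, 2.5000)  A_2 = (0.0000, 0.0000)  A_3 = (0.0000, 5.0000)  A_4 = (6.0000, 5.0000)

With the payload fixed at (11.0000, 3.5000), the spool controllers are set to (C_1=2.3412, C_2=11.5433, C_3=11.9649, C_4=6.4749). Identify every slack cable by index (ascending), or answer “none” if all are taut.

cable 1: L_1 = ‖A_1−P‖ = 1.4142;  C_1 = 2.3412 → slack
cable 2: L_2 = ‖A_2−P‖ = 11.5434;  C_2 = 11.5433 → taut
cable 3: L_3 = ‖A_3−P‖ = 11.1018;  C_3 = 11.9649 → slack
cable 4: L_4 = ‖A_4−P‖ = 5.2202;  C_4 = 6.4749 → slack

1, 3, 4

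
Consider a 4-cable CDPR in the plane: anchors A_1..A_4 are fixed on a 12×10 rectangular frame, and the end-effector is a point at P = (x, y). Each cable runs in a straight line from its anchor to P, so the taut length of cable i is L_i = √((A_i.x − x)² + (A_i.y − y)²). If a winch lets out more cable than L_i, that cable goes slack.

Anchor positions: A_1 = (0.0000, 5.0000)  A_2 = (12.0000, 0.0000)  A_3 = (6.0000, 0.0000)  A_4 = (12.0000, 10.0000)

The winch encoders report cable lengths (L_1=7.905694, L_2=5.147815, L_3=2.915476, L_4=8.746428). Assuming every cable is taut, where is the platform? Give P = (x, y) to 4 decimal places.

(7.5000, 2.5000)

each cable: (A_i−P)·(A_i−P) = L_i²; let c_i = ‖A_i‖²−L_i²
c_1 = 0.0000+25.0000−62.5000 = -37.5000
row 1: -24.0000x + 10.0000y = -155.0000  (c_2=117.5000)
row 2: -12.0000x + 10.0000y = -65.0000  (c_3=27.5000)
row 3: -24.0000x − 10.0000y = -205.0000  (c_4=167.5000)
Cramer on rows 1–2 → x = 7.5000, y = 2.5000
check cable 4: ‖A_4−P‖² = 76.5000 ≈ L_4² = 76.5000 ✓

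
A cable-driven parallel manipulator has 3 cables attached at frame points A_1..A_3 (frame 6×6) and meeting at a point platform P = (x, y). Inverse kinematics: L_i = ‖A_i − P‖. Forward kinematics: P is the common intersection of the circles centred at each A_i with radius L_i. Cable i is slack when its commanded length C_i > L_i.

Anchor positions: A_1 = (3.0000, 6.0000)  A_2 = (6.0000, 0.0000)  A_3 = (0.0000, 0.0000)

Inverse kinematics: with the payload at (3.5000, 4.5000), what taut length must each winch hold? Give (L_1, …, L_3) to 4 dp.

cable 1: Δx=-0.5000, Δy=1.5000; L_1 = √(Δx²+Δy²) = 1.5811
cable 2: Δx=2.5000, Δy=-4.5000; L_2 = √(Δx²+Δy²) = 5.1478
cable 3: Δx=-3.5000, Δy=-4.5000; L_3 = √(Δx²+Δy²) = 5.7009

(1.5811, 5.1478, 5.7009)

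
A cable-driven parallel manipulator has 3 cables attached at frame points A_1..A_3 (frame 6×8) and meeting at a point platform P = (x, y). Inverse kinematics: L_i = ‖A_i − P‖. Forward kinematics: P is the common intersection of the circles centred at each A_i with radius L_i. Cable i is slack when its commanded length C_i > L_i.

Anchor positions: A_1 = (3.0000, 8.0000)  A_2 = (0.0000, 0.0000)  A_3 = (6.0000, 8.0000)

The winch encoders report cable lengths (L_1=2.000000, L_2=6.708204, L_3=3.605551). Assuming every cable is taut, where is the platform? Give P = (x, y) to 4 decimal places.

expand ‖A_i−P‖²=L_i² and subtract eq 1 (c_i ≔ ‖A_i‖²−L_i²)
c_1 = 9.0000+64.0000−4.0000 = 69.0000
eq1−eq2 → [6.0000  16.0000]·P = 114.0000
eq1−eq3 → [-6.0000  0.0000]·P = -18.0000
2×2 solve → P = (3.0000, 6.0000)

(3.0000, 6.0000)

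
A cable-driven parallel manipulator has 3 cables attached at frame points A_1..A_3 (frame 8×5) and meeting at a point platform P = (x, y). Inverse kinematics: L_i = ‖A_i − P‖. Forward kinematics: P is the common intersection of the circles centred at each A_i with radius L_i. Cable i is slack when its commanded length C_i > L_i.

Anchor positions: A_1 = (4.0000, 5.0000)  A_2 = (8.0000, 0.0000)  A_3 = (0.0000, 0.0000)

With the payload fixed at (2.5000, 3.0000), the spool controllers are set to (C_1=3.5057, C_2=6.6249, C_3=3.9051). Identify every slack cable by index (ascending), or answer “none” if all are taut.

1, 2

cable 1: L_1 = ‖A_1−P‖ = 2.5000;  C_1 = 3.5057 → slack
cable 2: L_2 = ‖A_2−P‖ = 6.2650;  C_2 = 6.6249 → slack
cable 3: L_3 = ‖A_3−P‖ = 3.9051;  C_3 = 3.9051 → taut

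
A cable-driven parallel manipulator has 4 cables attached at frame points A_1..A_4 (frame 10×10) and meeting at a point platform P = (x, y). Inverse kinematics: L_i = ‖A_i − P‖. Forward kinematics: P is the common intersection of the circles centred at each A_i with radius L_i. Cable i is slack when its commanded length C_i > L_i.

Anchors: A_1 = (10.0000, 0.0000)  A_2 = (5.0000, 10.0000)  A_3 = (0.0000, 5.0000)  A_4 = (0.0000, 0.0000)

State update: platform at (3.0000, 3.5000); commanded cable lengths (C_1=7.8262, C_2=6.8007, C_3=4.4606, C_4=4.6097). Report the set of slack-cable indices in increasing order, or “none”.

cable 1: √((7.0000)²+(-3.5000)²)=7.8262, C_1=7.8262: taut
cable 2: √((2.0000)²+(6.5000)²)=6.8007, C_2=6.8007: taut
cable 3: √((-3.0000)²+(1.5000)²)=3.3541, C_3=4.4606: slack
cable 4: √((-3.0000)²+(-3.5000)²)=4.6098, C_4=4.6097: taut

3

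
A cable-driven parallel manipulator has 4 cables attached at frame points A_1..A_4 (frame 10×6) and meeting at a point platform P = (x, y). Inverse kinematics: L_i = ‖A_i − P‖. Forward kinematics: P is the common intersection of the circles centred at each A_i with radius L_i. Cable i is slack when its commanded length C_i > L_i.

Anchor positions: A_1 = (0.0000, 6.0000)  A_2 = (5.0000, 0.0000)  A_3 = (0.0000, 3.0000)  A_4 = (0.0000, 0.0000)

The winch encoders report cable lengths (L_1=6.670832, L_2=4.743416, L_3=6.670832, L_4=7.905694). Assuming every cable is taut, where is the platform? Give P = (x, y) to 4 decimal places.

(6.5000, 4.5000)

circle eqns → linear via eq_j − eq_1; set k_j = A_j·A_j − L_j²
k_1 = 0.0000+36.0000−44.5000 = -8.5000
-10.0000·x + 12.0000·y = k_1−k_2 = -11.0000
0.0000·x + 6.0000·y = k_1−k_3 = 27.0000
0.0000·x + 12.0000·y = k_1−k_4 = 54.0000
solve first two rows → x=6.5000, y=4.5000
check cable 4: ‖A_4−P‖² = 62.5000 ≈ L_4² = 62.5000 ✓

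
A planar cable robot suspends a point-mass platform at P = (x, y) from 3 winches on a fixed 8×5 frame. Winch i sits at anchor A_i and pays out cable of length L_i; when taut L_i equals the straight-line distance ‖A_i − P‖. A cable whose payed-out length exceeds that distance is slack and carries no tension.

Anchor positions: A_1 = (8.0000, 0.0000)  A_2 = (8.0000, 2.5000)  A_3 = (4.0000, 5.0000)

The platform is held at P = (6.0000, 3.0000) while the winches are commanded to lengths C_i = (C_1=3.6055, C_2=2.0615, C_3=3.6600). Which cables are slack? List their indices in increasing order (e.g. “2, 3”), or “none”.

3

i=1: geometric 3.6056 vs commanded 3.6055 ⇒ taut
i=2: geometric 2.0616 vs commanded 2.0615 ⇒ taut
i=3: geometric 2.8284 vs commanded 3.6600 ⇒ slack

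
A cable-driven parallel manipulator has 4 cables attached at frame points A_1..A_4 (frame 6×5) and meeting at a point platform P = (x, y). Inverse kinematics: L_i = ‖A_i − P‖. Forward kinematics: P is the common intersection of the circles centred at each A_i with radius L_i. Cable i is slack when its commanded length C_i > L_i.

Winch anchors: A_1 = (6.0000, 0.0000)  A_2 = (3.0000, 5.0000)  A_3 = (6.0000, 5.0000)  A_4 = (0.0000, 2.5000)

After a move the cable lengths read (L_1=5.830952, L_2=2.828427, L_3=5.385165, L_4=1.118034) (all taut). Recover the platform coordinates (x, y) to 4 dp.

(1.0000, 3.0000)

each cable: (A_i−P)·(A_i−P) = L_i²; let k_i = ‖A_i‖²−L_i²
k_1 = 36.0000+0.0000−34.0000 = 2.0000
row 1: 6.0000x − 10.0000y = -24.0000  (k_2=26.0000)
row 2: 0.0000x − 10.0000y = -30.0000  (k_3=32.0000)
row 3: 12.0000x − 5.0000y = -3.0000  (k_4=5.0000)
Cramer on rows 1–2 → x = 1.0000, y = 3.0000
check cable 4: ‖A_4−P‖² = 1.2500 ≈ L_4² = 1.2500 ✓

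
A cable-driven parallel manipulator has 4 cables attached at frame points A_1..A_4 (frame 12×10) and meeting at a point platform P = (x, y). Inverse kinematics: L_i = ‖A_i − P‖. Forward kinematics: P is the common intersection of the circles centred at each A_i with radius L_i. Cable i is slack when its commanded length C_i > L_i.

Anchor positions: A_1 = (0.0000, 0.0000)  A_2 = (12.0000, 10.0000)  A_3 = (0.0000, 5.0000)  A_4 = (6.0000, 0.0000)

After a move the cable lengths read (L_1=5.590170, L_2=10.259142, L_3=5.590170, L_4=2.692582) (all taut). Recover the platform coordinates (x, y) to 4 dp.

each cable: (A_i−P)·(A_i−P) = L_i²; let k_i = ‖A_i‖²−L_i²
k_1 = 0.0000+0.0000−31.2500 = -31.2500
row 1: -24.0000x − 20.0000y = -170.0000  (k_2=138.7500)
row 2: 0.0000x − 10.0000y = -25.0000  (k_3=-6.2500)
row 3: -12.0000x + 0.0000y = -60.0000  (k_4=28.7500)
Cramer on rows 1–2 → x = 5.0000, y = 2.5000
check cable 4: ‖A_4−P‖² = 7.2500 ≈ L_4² = 7.2500 ✓

(5.0000, 2.5000)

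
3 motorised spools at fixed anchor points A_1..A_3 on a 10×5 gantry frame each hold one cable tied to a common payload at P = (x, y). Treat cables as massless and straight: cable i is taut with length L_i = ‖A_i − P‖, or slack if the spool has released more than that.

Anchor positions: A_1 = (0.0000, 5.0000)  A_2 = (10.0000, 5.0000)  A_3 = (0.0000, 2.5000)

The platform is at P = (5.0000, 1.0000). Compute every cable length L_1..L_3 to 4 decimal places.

cable 1: Δx=-5.0000, Δy=4.0000; L_1 = √(Δx²+Δy²) = 6.4031
cable 2: Δx=5.0000, Δy=4.0000; L_2 = √(Δx²+Δy²) = 6.4031
cable 3: Δx=-5.0000, Δy=1.5000; L_3 = √(Δx²+Δy²) = 5.2202

(6.4031, 6.4031, 5.2202)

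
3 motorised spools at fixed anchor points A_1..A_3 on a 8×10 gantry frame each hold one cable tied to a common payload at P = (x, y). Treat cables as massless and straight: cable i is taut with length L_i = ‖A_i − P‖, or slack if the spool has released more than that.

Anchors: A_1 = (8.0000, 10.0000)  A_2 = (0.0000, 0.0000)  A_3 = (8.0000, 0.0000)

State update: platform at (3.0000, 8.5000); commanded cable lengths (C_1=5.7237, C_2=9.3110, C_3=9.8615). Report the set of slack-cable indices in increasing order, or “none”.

1, 2

cable 1: √((5.0000)²+(1.5000)²)=5.2202, C_1=5.7237: slack
cable 2: √((-3.0000)²+(-8.5000)²)=9.0139, C_2=9.3110: slack
cable 3: √((5.0000)²+(-8.5000)²)=9.8615, C_3=9.8615: taut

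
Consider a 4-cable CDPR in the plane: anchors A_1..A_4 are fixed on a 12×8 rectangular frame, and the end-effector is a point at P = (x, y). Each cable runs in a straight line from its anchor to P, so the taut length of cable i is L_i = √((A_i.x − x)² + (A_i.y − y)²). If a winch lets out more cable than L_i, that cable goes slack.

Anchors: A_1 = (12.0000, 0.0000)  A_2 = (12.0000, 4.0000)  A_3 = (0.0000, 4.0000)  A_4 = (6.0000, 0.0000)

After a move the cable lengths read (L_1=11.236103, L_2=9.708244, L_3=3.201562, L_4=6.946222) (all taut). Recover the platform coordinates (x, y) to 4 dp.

expand ‖A_i−P‖²=L_i² and subtract eq 1 (c_i ≔ ‖A_i‖²−L_i²)
c_1 = 144.0000+0.0000−126.2500 = 17.7500
eq1−eq2 → [0.0000  -8.0000]·P = -48.0000
eq1−eq3 → [24.0000  -8.0000]·P = 12.0000
eq1−eq4 → [12.0000  0.0000]·P = 30.0000
2×2 solve → P = (2.5000, 6.0000)
check cable 4: ‖A_4−P‖² = 48.2500 ≈ L_4² = 48.2500 ✓

(2.5000, 6.0000)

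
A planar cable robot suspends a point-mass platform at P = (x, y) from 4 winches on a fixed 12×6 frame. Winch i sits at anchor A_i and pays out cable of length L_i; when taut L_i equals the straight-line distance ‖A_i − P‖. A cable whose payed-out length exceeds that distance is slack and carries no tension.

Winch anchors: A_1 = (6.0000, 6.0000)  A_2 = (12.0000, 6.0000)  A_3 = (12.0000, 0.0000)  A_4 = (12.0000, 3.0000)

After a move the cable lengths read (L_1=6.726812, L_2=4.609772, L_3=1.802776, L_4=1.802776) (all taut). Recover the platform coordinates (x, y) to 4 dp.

each cable: (A_i−P)·(A_i−P) = L_i²; let q_i = ‖A_i‖²−L_i²
q_1 = 36.0000+36.0000−45.2500 = 26.7500
row 1: -12.0000x + 0.0000y = -132.0000  (q_2=158.7500)
row 2: -12.0000x + 12.0000y = -114.0000  (q_3=140.7500)
row 3: -12.0000x + 6.0000y = -123.0000  (q_4=149.7500)
Cramer on rows 1–2 → x = 11.0000, y = 1.5000
check cable 4: ‖A_4−P‖² = 3.2500 ≈ L_4² = 3.2500 ✓

(11.0000, 1.5000)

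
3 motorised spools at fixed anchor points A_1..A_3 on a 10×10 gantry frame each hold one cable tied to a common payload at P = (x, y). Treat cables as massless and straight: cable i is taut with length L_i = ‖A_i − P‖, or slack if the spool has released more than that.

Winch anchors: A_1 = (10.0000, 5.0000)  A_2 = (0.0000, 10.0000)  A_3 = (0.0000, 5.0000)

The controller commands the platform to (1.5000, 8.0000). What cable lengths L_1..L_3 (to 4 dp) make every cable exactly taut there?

L_1: Δ = A_1−P = (8.5000, -3.0000) → ‖Δ‖ = √81.2500 = 9.0139
L_2: Δ = A_2−P = (-1.5000, 2.0000) → ‖Δ‖ = √6.2500 = 2.5000
L_3: Δ = A_3−P = (-1.5000, -3.0000) → ‖Δ‖ = √11.2500 = 3.3541

(9.0139, 2.5000, 3.3541)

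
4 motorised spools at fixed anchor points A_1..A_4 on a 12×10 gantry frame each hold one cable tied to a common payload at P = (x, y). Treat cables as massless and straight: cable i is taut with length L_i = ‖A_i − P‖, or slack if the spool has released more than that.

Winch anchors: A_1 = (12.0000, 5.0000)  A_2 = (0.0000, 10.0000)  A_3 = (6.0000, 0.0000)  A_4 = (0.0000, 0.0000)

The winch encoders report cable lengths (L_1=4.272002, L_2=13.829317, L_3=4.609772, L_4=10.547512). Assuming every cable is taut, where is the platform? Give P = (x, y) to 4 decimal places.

(10.5000, 1.0000)

each cable: (A_i−P)·(A_i−P) = L_i²; let q_i = ‖A_i‖²−L_i²
q_1 = 144.0000+25.0000−18.2500 = 150.7500
row 1: 24.0000x − 10.0000y = 242.0000  (q_2=-91.2500)
row 2: 12.0000x + 10.0000y = 136.0000  (q_3=14.7500)
row 3: 24.0000x + 10.0000y = 262.0000  (q_4=-111.2500)
Cramer on rows 1–2 → x = 10.5000, y = 1.0000
check cable 4: ‖A_4−P‖² = 111.2500 ≈ L_4² = 111.2500 ✓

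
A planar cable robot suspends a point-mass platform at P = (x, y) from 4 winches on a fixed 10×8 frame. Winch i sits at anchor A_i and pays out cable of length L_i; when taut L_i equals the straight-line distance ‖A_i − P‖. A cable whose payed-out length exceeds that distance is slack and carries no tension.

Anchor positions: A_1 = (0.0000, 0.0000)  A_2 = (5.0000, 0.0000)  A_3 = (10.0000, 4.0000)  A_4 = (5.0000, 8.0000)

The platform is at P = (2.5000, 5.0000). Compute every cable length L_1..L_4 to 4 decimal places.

(5.5902, 5.5902, 7.5664, 3.9051)

cable 1: Δx=-2.5000, Δy=-5.0000; L_1 = √(Δx²+Δy²) = 5.5902
cable 2: Δx=2.5000, Δy=-5.0000; L_2 = √(Δx²+Δy²) = 5.5902
cable 3: Δx=7.5000, Δy=-1.0000; L_3 = √(Δx²+Δy²) = 7.5664
cable 4: Δx=2.5000, Δy=3.0000; L_4 = √(Δx²+Δy²) = 3.9051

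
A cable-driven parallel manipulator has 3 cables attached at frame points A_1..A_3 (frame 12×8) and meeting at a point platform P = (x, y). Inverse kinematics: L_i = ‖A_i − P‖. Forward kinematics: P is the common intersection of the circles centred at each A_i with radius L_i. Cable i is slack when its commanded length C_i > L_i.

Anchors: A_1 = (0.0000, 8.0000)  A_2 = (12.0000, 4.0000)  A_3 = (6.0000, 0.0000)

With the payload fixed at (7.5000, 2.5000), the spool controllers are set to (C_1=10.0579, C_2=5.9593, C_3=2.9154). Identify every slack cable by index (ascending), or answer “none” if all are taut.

cable 1: √((-7.5000)²+(5.5000)²)=9.3005, C_1=10.0579: slack
cable 2: √((4.5000)²+(1.5000)²)=4.7434, C_2=5.9593: slack
cable 3: √((-1.5000)²+(-2.5000)²)=2.9155, C_3=2.9154: taut

1, 2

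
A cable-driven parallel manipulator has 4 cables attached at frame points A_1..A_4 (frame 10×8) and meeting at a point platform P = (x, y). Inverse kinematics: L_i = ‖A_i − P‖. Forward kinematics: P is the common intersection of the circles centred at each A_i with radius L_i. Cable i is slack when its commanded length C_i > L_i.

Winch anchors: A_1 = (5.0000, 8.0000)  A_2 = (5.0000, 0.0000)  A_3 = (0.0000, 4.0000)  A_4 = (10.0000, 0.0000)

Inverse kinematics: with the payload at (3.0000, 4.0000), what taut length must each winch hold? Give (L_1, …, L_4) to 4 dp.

(4.4721, 4.4721, 3.0000, 8.0623)

cable 1: Δx=2.0000, Δy=4.0000; L_1 = √(Δx²+Δy²) = 4.4721
cable 2: Δx=2.0000, Δy=-4.0000; L_2 = √(Δx²+Δy²) = 4.4721
cable 3: Δx=-3.0000, Δy=0.0000; L_3 = √(Δx²+Δy²) = 3.0000
cable 4: Δx=7.0000, Δy=-4.0000; L_4 = √(Δx²+Δy²) = 8.0623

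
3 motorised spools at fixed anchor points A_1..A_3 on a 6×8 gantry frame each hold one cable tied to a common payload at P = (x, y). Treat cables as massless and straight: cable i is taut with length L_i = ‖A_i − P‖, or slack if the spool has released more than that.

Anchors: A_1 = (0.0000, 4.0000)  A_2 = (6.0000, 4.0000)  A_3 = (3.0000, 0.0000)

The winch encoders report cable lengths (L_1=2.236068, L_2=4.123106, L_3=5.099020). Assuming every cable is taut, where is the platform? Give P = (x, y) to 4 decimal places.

(2.0000, 5.0000)

expand ‖A_i−P‖²=L_i² and subtract eq 1 (q_i ≔ ‖A_i‖²−L_i²)
q_1 = 0.0000+16.0000−5.0000 = 11.0000
eq1−eq2 → [-12.0000  0.0000]·P = -24.0000
eq1−eq3 → [-6.0000  8.0000]·P = 28.0000
2×2 solve → P = (2.0000, 5.0000)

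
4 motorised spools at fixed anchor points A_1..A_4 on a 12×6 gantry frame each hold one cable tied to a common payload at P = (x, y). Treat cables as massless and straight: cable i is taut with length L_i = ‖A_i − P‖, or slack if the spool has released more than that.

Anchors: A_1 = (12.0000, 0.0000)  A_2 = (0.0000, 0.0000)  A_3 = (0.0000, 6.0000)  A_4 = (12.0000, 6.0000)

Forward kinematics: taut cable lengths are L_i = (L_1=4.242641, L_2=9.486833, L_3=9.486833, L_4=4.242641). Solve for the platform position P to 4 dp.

(9.0000, 3.0000)

circle eqns → linear via eq_j − eq_1; set q_j = A_j·A_j − L_j²
q_1 = 144.0000+0.0000−18.0000 = 126.0000
24.0000·x + 0.0000·y = q_1−q_2 = 216.0000
24.0000·x − 12.0000·y = q_1−q_3 = 180.0000
0.0000·x − 12.0000·y = q_1−q_4 = -36.0000
solve first two rows → x=9.0000, y=3.0000
check cable 4: ‖A_4−P‖² = 18.0000 ≈ L_4² = 18.0000 ✓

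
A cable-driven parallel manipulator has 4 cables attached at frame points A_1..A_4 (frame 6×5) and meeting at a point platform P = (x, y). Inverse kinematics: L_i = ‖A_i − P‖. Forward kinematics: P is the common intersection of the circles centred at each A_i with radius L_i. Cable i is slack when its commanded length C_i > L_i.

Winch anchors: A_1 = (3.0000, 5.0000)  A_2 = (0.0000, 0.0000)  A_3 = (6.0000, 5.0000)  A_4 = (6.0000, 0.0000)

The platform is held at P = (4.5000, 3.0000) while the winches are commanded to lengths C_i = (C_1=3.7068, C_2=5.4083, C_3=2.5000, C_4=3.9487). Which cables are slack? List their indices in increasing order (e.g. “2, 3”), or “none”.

1, 4

i=1: geometric 2.5000 vs commanded 3.7068 ⇒ slack
i=2: geometric 5.4083 vs commanded 5.4083 ⇒ taut
i=3: geometric 2.5000 vs commanded 2.5000 ⇒ taut
i=4: geometric 3.3541 vs commanded 3.9487 ⇒ slack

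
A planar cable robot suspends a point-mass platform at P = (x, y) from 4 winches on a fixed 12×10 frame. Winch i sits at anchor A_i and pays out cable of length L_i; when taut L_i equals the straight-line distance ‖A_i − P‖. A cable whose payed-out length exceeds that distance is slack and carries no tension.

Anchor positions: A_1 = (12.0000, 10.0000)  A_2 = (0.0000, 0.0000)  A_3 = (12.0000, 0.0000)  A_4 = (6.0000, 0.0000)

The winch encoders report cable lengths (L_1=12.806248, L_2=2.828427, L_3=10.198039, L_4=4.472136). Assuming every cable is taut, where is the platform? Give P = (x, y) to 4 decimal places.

(2.0000, 2.0000)

expand ‖A_i−P‖²=L_i² and subtract eq 1 (k_i ≔ ‖A_i‖²−L_i²)
k_1 = 144.0000+100.0000−164.0000 = 80.0000
eq1−eq2 → [24.0000  20.0000]·P = 88.0000
eq1−eq3 → [0.0000  20.0000]·P = 40.0000
eq1−eq4 → [12.0000  20.0000]·P = 64.0000
2×2 solve → P = (2.0000, 2.0000)
check cable 4: ‖A_4−P‖² = 20.0000 ≈ L_4² = 20.0000 ✓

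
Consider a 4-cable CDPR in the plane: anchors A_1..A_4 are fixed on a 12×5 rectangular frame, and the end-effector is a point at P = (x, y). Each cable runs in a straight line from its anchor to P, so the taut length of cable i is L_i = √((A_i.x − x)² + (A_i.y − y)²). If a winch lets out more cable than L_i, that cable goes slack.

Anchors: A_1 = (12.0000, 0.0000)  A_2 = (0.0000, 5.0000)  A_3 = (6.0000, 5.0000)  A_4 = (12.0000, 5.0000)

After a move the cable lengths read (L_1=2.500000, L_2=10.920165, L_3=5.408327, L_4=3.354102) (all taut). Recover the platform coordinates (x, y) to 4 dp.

circle eqns → linear via eq_j − eq_1; set q_j = A_j·A_j − L_j²
q_1 = 144.0000+0.0000−6.2500 = 137.7500
24.0000·x − 10.0000·y = q_1−q_2 = 232.0000
12.0000·x − 10.0000·y = q_1−q_3 = 106.0000
0.0000·x − 10.0000·y = q_1−q_4 = -20.0000
solve first two rows → x=10.5000, y=2.0000
check cable 4: ‖A_4−P‖² = 11.2500 ≈ L_4² = 11.2500 ✓

(10.5000, 2.0000)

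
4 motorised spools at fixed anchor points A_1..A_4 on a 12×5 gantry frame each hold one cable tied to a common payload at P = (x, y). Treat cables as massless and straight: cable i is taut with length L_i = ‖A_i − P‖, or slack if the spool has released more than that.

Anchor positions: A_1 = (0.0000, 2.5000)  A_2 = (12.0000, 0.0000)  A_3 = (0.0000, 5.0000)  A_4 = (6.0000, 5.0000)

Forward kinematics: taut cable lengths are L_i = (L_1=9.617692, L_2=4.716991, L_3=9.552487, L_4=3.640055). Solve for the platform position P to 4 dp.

circle eqns → linear via eq_j − eq_1; set q_j = A_j·A_j − L_j²
q_1 = 0.0000+6.2500−92.5000 = -86.2500
-24.0000·x + 5.0000·y = q_1−q_2 = -208.0000
0.0000·x − 5.0000·y = q_1−q_3 = -20.0000
-12.0000·x − 5.0000·y = q_1−q_4 = -134.0000
solve first two rows → x=9.5000, y=4.0000
check cable 4: ‖A_4−P‖² = 13.2500 ≈ L_4² = 13.2500 ✓

(9.5000, 4.0000)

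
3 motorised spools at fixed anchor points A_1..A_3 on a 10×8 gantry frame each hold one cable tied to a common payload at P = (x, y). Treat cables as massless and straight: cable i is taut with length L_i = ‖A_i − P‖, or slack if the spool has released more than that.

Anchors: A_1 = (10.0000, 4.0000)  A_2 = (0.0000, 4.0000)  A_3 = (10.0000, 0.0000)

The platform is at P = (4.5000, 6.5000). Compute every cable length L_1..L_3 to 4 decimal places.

cable 1: Δx=5.5000, Δy=-2.5000; L_1 = √(Δx²+Δy²) = 6.0415
cable 2: Δx=-4.5000, Δy=-2.5000; L_2 = √(Δx²+Δy²) = 5.1478
cable 3: Δx=5.5000, Δy=-6.5000; L_3 = √(Δx²+Δy²) = 8.5147

(6.0415, 5.1478, 8.5147)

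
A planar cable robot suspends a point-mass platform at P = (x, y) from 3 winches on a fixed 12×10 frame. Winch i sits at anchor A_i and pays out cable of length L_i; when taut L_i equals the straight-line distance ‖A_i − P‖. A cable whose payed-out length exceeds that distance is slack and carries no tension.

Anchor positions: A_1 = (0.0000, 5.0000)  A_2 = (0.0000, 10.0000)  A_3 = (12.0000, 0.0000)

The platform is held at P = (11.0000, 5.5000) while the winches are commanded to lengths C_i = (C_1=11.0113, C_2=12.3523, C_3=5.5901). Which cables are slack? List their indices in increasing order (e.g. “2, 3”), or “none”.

cable 1: √((-11.0000)²+(-0.5000)²)=11.0114, C_1=11.0113: taut
cable 2: √((-11.0000)²+(4.5000)²)=11.8849, C_2=12.3523: slack
cable 3: √((1.0000)²+(-5.5000)²)=5.5902, C_3=5.5901: taut

2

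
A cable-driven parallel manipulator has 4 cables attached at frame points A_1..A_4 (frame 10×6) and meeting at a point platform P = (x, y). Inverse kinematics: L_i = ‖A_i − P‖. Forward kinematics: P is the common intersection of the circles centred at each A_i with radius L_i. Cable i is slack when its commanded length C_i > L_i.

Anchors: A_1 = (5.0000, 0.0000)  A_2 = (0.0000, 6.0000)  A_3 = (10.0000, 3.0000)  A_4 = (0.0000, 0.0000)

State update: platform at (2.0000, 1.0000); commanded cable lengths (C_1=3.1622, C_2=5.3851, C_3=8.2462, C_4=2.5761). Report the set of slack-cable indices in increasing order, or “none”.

i=1: geometric 3.1623 vs commanded 3.1622 ⇒ taut
i=2: geometric 5.3852 vs commanded 5.3851 ⇒ taut
i=3: geometric 8.2462 vs commanded 8.2462 ⇒ taut
i=4: geometric 2.2361 vs commanded 2.5761 ⇒ slack

4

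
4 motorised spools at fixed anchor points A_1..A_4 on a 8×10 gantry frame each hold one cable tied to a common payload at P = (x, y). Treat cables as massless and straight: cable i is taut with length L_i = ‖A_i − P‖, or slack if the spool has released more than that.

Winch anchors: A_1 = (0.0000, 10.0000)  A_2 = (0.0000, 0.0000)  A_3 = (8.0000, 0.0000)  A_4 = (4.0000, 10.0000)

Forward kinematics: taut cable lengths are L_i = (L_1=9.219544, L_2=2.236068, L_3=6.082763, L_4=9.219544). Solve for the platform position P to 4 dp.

(2.0000, 1.0000)

expand ‖A_i−P‖²=L_i² and subtract eq 1 (k_i ≔ ‖A_i‖²−L_i²)
k_1 = 0.0000+100.0000−85.0000 = 15.0000
eq1−eq2 → [0.0000  20.0000]·P = 20.0000
eq1−eq3 → [-16.0000  20.0000]·P = -12.0000
eq1−eq4 → [-8.0000  0.0000]·P = -16.0000
2×2 solve → P = (2.0000, 1.0000)
check cable 4: ‖A_4−P‖² = 85.0000 ≈ L_4² = 85.0000 ✓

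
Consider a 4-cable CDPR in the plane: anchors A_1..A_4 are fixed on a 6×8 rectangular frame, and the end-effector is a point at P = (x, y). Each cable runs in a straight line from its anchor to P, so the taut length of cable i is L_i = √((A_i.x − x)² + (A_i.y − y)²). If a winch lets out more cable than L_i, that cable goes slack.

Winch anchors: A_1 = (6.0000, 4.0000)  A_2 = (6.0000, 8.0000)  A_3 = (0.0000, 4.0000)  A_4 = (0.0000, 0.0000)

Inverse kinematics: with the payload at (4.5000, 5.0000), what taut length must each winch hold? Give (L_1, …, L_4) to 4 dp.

(1.8028, 3.3541, 4.6098, 6.7268)

L_1 = √((6.0000−4.5000)² + (4.0000−5.0000)²) = 1.8028
L_2 = √((6.0000−4.5000)² + (8.0000−5.0000)²) = 3.3541
L_3 = √((0.0000−4.5000)² + (4.0000−5.0000)²) = 4.6098
L_4 = √((0.0000−4.5000)² + (0.0000−5.0000)²) = 6.7268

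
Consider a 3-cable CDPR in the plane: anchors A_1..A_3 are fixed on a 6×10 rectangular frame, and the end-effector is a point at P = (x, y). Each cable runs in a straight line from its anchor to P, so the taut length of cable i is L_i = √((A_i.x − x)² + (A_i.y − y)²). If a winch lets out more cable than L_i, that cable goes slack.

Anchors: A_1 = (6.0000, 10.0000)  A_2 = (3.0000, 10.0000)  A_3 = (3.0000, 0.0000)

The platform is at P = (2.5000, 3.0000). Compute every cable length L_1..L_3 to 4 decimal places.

L_1 = √((6.0000−2.5000)² + (10.0000−3.0000)²) = 7.8262
L_2 = √((3.0000−2.5000)² + (10.0000−3.0000)²) = 7.0178
L_3 = √((3.0000−2.5000)² + (0.0000−3.0000)²) = 3.0414

(7.8262, 7.0178, 3.0414)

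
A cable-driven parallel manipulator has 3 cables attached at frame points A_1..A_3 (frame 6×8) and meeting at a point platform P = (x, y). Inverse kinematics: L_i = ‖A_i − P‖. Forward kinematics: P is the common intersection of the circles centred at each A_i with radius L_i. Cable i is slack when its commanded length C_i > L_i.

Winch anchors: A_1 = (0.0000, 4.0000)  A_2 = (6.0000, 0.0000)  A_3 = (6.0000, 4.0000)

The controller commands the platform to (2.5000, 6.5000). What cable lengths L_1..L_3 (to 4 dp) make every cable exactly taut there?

(3.5355, 7.3824, 4.3012)

L_1: Δ = A_1−P = (-2.5000, -2.5000) → ‖Δ‖ = √12.5000 = 3.5355
L_2: Δ = A_2−P = (3.5000, -6.5000) → ‖Δ‖ = √54.5000 = 7.3824
L_3: Δ = A_3−P = (3.5000, -2.5000) → ‖Δ‖ = √18.5000 = 4.3012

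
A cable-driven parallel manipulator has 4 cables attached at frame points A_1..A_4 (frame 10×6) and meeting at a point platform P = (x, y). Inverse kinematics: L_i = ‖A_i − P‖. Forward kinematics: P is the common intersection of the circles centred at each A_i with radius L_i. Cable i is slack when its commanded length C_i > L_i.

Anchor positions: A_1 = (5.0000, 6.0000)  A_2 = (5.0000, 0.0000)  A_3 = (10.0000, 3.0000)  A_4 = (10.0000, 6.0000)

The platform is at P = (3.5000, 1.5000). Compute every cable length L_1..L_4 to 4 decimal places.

(4.7434, 2.1213, 6.6708, 7.9057)

L_1 = √((5.0000−3.5000)² + (6.0000−1.5000)²) = 4.7434
L_2 = √((5.0000−3.5000)² + (0.0000−1.5000)²) = 2.1213
L_3 = √((10.0000−3.5000)² + (3.0000−1.5000)²) = 6.6708
L_4 = √((10.0000−3.5000)² + (6.0000−1.5000)²) = 7.9057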